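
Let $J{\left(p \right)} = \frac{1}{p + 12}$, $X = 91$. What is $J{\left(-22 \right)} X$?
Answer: $- \frac{91}{10} \approx -9.1$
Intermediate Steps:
$J{\left(p \right)} = \frac{1}{12 + p}$
$J{\left(-22 \right)} X = \frac{1}{12 - 22} \cdot 91 = \frac{1}{-10} \cdot 91 = \left(- \frac{1}{10}\right) 91 = - \frac{91}{10}$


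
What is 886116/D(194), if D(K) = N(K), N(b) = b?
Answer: 443058/97 ≈ 4567.6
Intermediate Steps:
D(K) = K
886116/D(194) = 886116/194 = 886116*(1/194) = 443058/97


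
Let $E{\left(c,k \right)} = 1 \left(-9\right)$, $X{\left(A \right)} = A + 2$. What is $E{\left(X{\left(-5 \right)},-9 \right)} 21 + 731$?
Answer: $542$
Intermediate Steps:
$X{\left(A \right)} = 2 + A$
$E{\left(c,k \right)} = -9$
$E{\left(X{\left(-5 \right)},-9 \right)} 21 + 731 = \left(-9\right) 21 + 731 = -189 + 731 = 542$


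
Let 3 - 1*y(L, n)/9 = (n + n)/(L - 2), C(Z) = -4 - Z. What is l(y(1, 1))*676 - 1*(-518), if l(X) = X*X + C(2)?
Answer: 1365362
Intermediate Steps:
y(L, n) = 27 - 18*n/(-2 + L) (y(L, n) = 27 - 9*(n + n)/(L - 2) = 27 - 9*2*n/(-2 + L) = 27 - 18*n/(-2 + L))
l(X) = -6 + X² (l(X) = X*X + (-4 - 1*2) = X² + (-4 - 2) = X² - 6 = -6 + X²)
l(y(1, 1))*676 - 1*(-518) = (-6 + (9*(-6 - 2*1 + 3*1)/(-2 + 1))²)*676 - 1*(-518) = (-6 + (9*(-6 - 2 + 3)/(-1))²)*676 + 518 = (-6 + (9*(-1)*(-5))²)*676 + 518 = (-6 + 45²)*676 + 518 = (-6 + 2025)*676 + 518 = 2019*676 + 518 = 1364844 + 518 = 1365362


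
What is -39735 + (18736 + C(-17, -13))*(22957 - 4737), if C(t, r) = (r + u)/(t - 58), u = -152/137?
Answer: 701440574027/2055 ≈ 3.4133e+8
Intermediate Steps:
u = -152/137 (u = -152*1/137 = -152/137 ≈ -1.1095)
C(t, r) = (-152/137 + r)/(-58 + t) (C(t, r) = (r - 152/137)/(t - 58) = (-152/137 + r)/(-58 + t))
-39735 + (18736 + C(-17, -13))*(22957 - 4737) = -39735 + (18736 + (-152/137 - 13)/(-58 - 17))*(22957 - 4737) = -39735 + (18736 - 1933/137/(-75))*18220 = -39735 + (18736 - 1/75*(-1933/137))*18220 = -39735 + (18736 + 1933/10275)*18220 = -39735 + (192514333/10275)*18220 = -39735 + 701522229452/2055 = 701440574027/2055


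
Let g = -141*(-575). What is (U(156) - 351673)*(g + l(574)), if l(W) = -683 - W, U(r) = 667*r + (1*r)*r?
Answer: -17822162130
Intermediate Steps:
U(r) = r² + 667*r (U(r) = 667*r + r*r = 667*r + r² = r² + 667*r)
g = 81075
(U(156) - 351673)*(g + l(574)) = (156*(667 + 156) - 351673)*(81075 + (-683 - 1*574)) = (156*823 - 351673)*(81075 + (-683 - 574)) = (128388 - 351673)*(81075 - 1257) = -223285*79818 = -17822162130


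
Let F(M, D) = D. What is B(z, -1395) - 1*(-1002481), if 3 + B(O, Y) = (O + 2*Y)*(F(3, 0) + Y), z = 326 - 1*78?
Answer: 4548568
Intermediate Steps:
z = 248 (z = 326 - 78 = 248)
B(O, Y) = -3 + Y*(O + 2*Y) (B(O, Y) = -3 + (O + 2*Y)*(0 + Y) = -3 + (O + 2*Y)*Y = -3 + Y*(O + 2*Y))
B(z, -1395) - 1*(-1002481) = (-3 + 2*(-1395)² + 248*(-1395)) - 1*(-1002481) = (-3 + 2*1946025 - 345960) + 1002481 = (-3 + 3892050 - 345960) + 1002481 = 3546087 + 1002481 = 4548568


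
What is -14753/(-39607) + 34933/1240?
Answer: 1401885051/49112680 ≈ 28.544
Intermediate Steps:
-14753/(-39607) + 34933/1240 = -14753*(-1/39607) + 34933*(1/1240) = 14753/39607 + 34933/1240 = 1401885051/49112680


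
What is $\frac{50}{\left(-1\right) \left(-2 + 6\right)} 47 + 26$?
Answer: $- \frac{1123}{2} \approx -561.5$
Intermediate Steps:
$\frac{50}{\left(-1\right) \left(-2 + 6\right)} 47 + 26 = \frac{50}{\left(-1\right) 4} \cdot 47 + 26 = \frac{50}{-4} \cdot 47 + 26 = 50 \left(- \frac{1}{4}\right) 47 + 26 = \left(- \frac{25}{2}\right) 47 + 26 = - \frac{1175}{2} + 26 = - \frac{1123}{2}$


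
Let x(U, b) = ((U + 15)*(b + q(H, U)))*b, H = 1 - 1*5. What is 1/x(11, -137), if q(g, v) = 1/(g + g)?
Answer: 4/1953757 ≈ 2.0473e-6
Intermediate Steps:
H = -4 (H = 1 - 5 = -4)
q(g, v) = 1/(2*g)
x(U, b) = b*(15 + U)*(-⅛ + b) (x(U, b) = ((U + 15)*(b + (½)/(-4)))*b = ((15 + U)*(b + (½)*(-¼)))*b = ((15 + U)*(b - ⅛))*b = ((15 + U)*(-⅛ + b))*b = b*(15 + U)*(-⅛ + b))
1/x(11, -137) = 1/((⅛)*(-137)*(-15 - 1*11 + 120*(-137) + 8*11*(-137))) = 1/((⅛)*(-137)*(-15 - 11 - 16440 - 12056)) = 1/((⅛)*(-137)*(-28522)) = 1/(1953757/4) = 4/1953757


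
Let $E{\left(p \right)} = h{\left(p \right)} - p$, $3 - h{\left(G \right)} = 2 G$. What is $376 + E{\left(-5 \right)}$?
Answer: $394$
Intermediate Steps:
$h{\left(G \right)} = 3 - 2 G$
$E{\left(p \right)} = 3 - 3 p$ ($E{\left(p \right)} = \left(3 - 2 p\right) - p = 3 - 3 p$)
$376 + E{\left(-5 \right)} = 376 + \left(3 - -15\right) = 376 + \left(3 + 15\right) = 376 + 18 = 394$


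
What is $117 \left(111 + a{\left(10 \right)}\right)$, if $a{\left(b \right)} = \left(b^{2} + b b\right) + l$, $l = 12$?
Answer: $37791$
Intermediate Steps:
$a{\left(b \right)} = 12 + 2 b^{2}$ ($a{\left(b \right)} = \left(b^{2} + b b\right) + 12 = \left(b^{2} + b^{2}\right) + 12 = 2 b^{2} + 12 = 12 + 2 b^{2}$)
$117 \left(111 + a{\left(10 \right)}\right) = 117 \left(111 + \left(12 + 2 \cdot 10^{2}\right)\right) = 117 \left(111 + \left(12 + 2 \cdot 100\right)\right) = 117 \left(111 + \left(12 + 200\right)\right) = 117 \left(111 + 212\right) = 117 \cdot 323 = 37791$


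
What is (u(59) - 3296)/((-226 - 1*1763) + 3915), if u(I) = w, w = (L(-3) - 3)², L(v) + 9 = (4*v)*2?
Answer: -1000/963 ≈ -1.0384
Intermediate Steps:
L(v) = -9 + 8*v (L(v) = -9 + (4*v)*2 = -9 + 8*v)
w = 1296 (w = ((-9 + 8*(-3)) - 3)² = ((-9 - 24) - 3)² = (-33 - 3)² = (-36)² = 1296)
u(I) = 1296
(u(59) - 3296)/((-226 - 1*1763) + 3915) = (1296 - 3296)/((-226 - 1*1763) + 3915) = -2000/((-226 - 1763) + 3915) = -2000/(-1989 + 3915) = -2000/1926 = -2000*1/1926 = -1000/963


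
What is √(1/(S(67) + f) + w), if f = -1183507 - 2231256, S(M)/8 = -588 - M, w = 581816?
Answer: √6805164601266136341/3420003 ≈ 762.77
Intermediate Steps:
S(M) = -4704 - 8*M (S(M) = 8*(-588 - M) = -4704 - 8*M)
f = -3414763
√(1/(S(67) + f) + w) = √(1/((-4704 - 8*67) - 3414763) + 581816) = √(1/((-4704 - 536) - 3414763) + 581816) = √(1/(-5240 - 3414763) + 581816) = √(1/(-3420003) + 581816) = √(-1/3420003 + 581816) = √(1989812465447/3420003) = √6805164601266136341/3420003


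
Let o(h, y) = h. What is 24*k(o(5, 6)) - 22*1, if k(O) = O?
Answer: 98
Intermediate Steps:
24*k(o(5, 6)) - 22*1 = 24*5 - 22*1 = 120 - 22 = 98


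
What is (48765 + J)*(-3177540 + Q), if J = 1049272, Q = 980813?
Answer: -2412087524899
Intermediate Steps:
(48765 + J)*(-3177540 + Q) = (48765 + 1049272)*(-3177540 + 980813) = 1098037*(-2196727) = -2412087524899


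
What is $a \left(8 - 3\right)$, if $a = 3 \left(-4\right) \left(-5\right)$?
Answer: $300$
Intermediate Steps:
$a = 60$ ($a = \left(-12\right) \left(-5\right) = 60$)
$a \left(8 - 3\right) = 60 \left(8 - 3\right) = 60 \cdot 5 = 300$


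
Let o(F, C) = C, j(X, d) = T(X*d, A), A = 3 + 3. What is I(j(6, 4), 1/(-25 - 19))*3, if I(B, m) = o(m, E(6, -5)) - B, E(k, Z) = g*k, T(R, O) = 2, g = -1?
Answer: -24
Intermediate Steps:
A = 6
E(k, Z) = -k
j(X, d) = 2
I(B, m) = -6 - B (I(B, m) = -1*6 - B = -6 - B)
I(j(6, 4), 1/(-25 - 19))*3 = (-6 - 1*2)*3 = (-6 - 2)*3 = -8*3 = -24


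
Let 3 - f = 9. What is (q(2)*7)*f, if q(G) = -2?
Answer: 84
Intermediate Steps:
f = -6 (f = 3 - 1*9 = 3 - 9 = -6)
(q(2)*7)*f = -2*7*(-6) = -14*(-6) = 84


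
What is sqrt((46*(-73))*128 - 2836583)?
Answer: I*sqrt(3266407) ≈ 1807.3*I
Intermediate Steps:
sqrt((46*(-73))*128 - 2836583) = sqrt(-3358*128 - 2836583) = sqrt(-429824 - 2836583) = sqrt(-3266407) = I*sqrt(3266407)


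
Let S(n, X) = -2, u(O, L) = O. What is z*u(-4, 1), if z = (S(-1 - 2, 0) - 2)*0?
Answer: 0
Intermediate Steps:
z = 0 (z = (-2 - 2)*0 = -4*0 = 0)
z*u(-4, 1) = 0*(-4) = 0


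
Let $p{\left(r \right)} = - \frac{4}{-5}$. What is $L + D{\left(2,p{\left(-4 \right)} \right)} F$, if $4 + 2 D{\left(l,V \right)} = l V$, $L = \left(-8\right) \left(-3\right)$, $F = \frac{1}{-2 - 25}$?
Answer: $\frac{1082}{45} \approx 24.044$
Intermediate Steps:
$p{\left(r \right)} = \frac{4}{5}$ ($p{\left(r \right)} = \left(-4\right) \left(- \frac{1}{5}\right) = \frac{4}{5}$)
$F = - \frac{1}{27}$ ($F = \frac{1}{-27} = - \frac{1}{27} \approx -0.037037$)
$L = 24$
$D{\left(l,V \right)} = -2 + \frac{V l}{2}$ ($D{\left(l,V \right)} = -2 + \frac{l V}{2} = -2 + \frac{V l}{2}$)
$L + D{\left(2,p{\left(-4 \right)} \right)} F = 24 + \left(-2 + \frac{1}{2} \cdot \frac{4}{5} \cdot 2\right) \left(- \frac{1}{27}\right) = 24 + \left(-2 + \frac{4}{5}\right) \left(- \frac{1}{27}\right) = 24 - - \frac{2}{45} = 24 + \frac{2}{45} = \frac{1082}{45}$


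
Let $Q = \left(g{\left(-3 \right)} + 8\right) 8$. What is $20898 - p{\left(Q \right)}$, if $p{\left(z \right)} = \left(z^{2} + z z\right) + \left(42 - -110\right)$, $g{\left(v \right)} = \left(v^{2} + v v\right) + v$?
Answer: $-46966$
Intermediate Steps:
$g{\left(v \right)} = v + 2 v^{2}$ ($g{\left(v \right)} = \left(v^{2} + v^{2}\right) + v = 2 v^{2} + v = v + 2 v^{2}$)
$Q = 184$ ($Q = \left(- 3 \left(1 + 2 \left(-3\right)\right) + 8\right) 8 = \left(- 3 \left(1 - 6\right) + 8\right) 8 = \left(\left(-3\right) \left(-5\right) + 8\right) 8 = \left(15 + 8\right) 8 = 23 \cdot 8 = 184$)
$p{\left(z \right)} = 152 + 2 z^{2}$ ($p{\left(z \right)} = \left(z^{2} + z^{2}\right) + \left(42 + 110\right) = 2 z^{2} + 152 = 152 + 2 z^{2}$)
$20898 - p{\left(Q \right)} = 20898 - \left(152 + 2 \cdot 184^{2}\right) = 20898 - \left(152 + 2 \cdot 33856\right) = 20898 - \left(152 + 67712\right) = 20898 - 67864 = -46966$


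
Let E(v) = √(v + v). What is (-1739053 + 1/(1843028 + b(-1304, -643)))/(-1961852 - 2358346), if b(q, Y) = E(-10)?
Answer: 738391514871922448/1834330262371327899 + I*√5/7337321049485311596 ≈ 0.40254 + 3.0475e-19*I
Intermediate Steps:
E(v) = √2*√v (E(v) = √(2*v) = √2*√v)
b(q, Y) = 2*I*√5 (b(q, Y) = √2*√(-10) = √2*(I*√10) = 2*I*√5)
(-1739053 + 1/(1843028 + b(-1304, -643)))/(-1961852 - 2358346) = (-1739053 + 1/(1843028 + 2*I*√5))/(-1961852 - 2358346) = (-1739053 + 1/(1843028 + 2*I*√5))/(-4320198) = (-1739053 + 1/(1843028 + 2*I*√5))*(-1/4320198) = 1739053/4320198 - 1/(4320198*(1843028 + 2*I*√5))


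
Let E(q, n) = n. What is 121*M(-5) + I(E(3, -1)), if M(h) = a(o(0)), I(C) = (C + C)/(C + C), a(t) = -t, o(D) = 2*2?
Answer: -483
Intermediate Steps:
o(D) = 4
I(C) = 1 (I(C) = (2*C)/((2*C)) = (2*C)*(1/(2*C)) = 1)
M(h) = -4 (M(h) = -1*4 = -4)
121*M(-5) + I(E(3, -1)) = 121*(-4) + 1 = -484 + 1 = -483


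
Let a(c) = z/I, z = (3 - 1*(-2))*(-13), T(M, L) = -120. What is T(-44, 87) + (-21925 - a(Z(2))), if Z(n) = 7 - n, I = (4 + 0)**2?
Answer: -352655/16 ≈ -22041.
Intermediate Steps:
z = -65 (z = (3 + 2)*(-13) = 5*(-13) = -65)
I = 16 (I = 4**2 = 16)
a(c) = -65/16
T(-44, 87) + (-21925 - a(Z(2))) = -120 + (-21925 - 1*(-65/16)) = -120 + (-21925 + 65/16) = -120 - 350735/16 = -352655/16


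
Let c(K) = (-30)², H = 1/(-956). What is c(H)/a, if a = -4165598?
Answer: -450/2082799 ≈ -0.00021606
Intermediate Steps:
H = -1/956 ≈ -0.0010460
c(K) = 900
c(H)/a = 900/(-4165598) = 900*(-1/4165598) = -450/2082799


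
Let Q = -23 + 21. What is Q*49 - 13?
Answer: -111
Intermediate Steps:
Q = -2
Q*49 - 13 = -2*49 - 13 = -98 - 13 = -111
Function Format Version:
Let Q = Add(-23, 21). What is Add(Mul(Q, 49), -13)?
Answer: -111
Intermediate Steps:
Q = -2
Add(Mul(Q, 49), -13) = Add(Mul(-2, 49), -13) = Add(-98, -13) = -111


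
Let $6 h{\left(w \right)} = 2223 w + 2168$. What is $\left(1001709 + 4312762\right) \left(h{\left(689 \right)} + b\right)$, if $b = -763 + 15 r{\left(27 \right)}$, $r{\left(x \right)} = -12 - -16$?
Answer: $\frac{8128998898187}{6} \approx 1.3548 \cdot 10^{12}$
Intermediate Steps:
$r{\left(x \right)} = 4$ ($r{\left(x \right)} = -12 + 16 = 4$)
$b = -703$ ($b = -763 + 15 \cdot 4 = -763 + 60 = -703$)
$h{\left(w \right)} = \frac{1084}{3} + \frac{741 w}{2}$ ($h{\left(w \right)} = \frac{2223 w + 2168}{6} = \frac{2168 + 2223 w}{6} = \frac{1084}{3} + \frac{741 w}{2}$)
$\left(1001709 + 4312762\right) \left(h{\left(689 \right)} + b\right) = \left(1001709 + 4312762\right) \left(\left(\frac{1084}{3} + \frac{741}{2} \cdot 689\right) - 703\right) = 5314471 \left(\left(\frac{1084}{3} + \frac{510549}{2}\right) - 703\right) = 5314471 \left(\frac{1533815}{6} - 703\right) = 5314471 \cdot \frac{1529597}{6} = \frac{8128998898187}{6}$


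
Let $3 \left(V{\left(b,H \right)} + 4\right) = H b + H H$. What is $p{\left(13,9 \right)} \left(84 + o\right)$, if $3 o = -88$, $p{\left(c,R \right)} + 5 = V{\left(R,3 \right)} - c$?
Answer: $- \frac{1640}{3} \approx -546.67$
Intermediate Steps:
$V{\left(b,H \right)} = -4 + \frac{H^{2}}{3} + \frac{H b}{3}$ ($V{\left(b,H \right)} = -4 + \frac{H b + H H}{3} = -4 + \frac{H b + H^{2}}{3} = -4 + \frac{H^{2} + H b}{3} = -4 + \left(\frac{H^{2}}{3} + \frac{H b}{3}\right) = -4 + \frac{H^{2}}{3} + \frac{H b}{3}$)
$p{\left(c,R \right)} = -6 + R - c$ ($p{\left(c,R \right)} = -5 - \left(1 + c - R\right) = -6 + R - c$)
$o = - \frac{88}{3}$ ($o = \frac{1}{3} \left(-88\right) = - \frac{88}{3} \approx -29.333$)
$p{\left(13,9 \right)} \left(84 + o\right) = \left(-6 + 9 - 13\right) \left(84 - \frac{88}{3}\right) = \left(-6 + 9 - 13\right) \frac{164}{3} = \left(-10\right) \frac{164}{3} = - \frac{1640}{3}$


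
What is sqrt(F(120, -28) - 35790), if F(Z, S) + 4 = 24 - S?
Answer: I*sqrt(35742) ≈ 189.06*I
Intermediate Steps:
F(Z, S) = 20 - S (F(Z, S) = -4 + (24 - S) = 20 - S)
sqrt(F(120, -28) - 35790) = sqrt((20 - 1*(-28)) - 35790) = sqrt((20 + 28) - 35790) = sqrt(48 - 35790) = sqrt(-35742) = I*sqrt(35742)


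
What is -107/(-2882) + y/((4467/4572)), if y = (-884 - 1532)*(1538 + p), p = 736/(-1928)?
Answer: -3932252876647765/1034202818 ≈ -3.8022e+6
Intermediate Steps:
p = -92/241 (p = 736*(-1/1928) = -92/241 ≈ -0.38174)
y = -895287456/241 (y = (-884 - 1532)*(1538 - 92/241) = -2416*370566/241 = -895287456/241 ≈ -3.7149e+6)
-107/(-2882) + y/((4467/4572)) = -107/(-2882) - 895287456/(241*(4467/4572)) = -107*(-1/2882) - 895287456/(241*(4467*(1/4572))) = 107/2882 - 895287456/(241*1489/1524) = 107/2882 - 895287456/241*1524/1489 = 107/2882 - 1364418082944/358849 = -3932252876647765/1034202818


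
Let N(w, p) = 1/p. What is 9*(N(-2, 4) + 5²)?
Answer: 909/4 ≈ 227.25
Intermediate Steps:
9*(N(-2, 4) + 5²) = 9*(1/4 + 5²) = 9*(¼ + 25) = 9*(101/4) = 909/4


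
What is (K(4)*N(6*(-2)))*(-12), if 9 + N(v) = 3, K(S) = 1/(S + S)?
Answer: 9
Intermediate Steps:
K(S) = 1/(2*S)
N(v) = -6 (N(v) = -9 + 3 = -6)
(K(4)*N(6*(-2)))*(-12) = (((½)/4)*(-6))*(-12) = (((½)*(¼))*(-6))*(-12) = ((⅛)*(-6))*(-12) = -¾*(-12) = 9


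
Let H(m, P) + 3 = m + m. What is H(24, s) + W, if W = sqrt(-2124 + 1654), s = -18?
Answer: 45 + I*sqrt(470) ≈ 45.0 + 21.679*I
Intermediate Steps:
H(m, P) = -3 + 2*m (H(m, P) = -3 + (m + m) = -3 + 2*m)
W = I*sqrt(470) (W = sqrt(-470) = I*sqrt(470) ≈ 21.679*I)
H(24, s) + W = (-3 + 2*24) + I*sqrt(470) = (-3 + 48) + I*sqrt(470) = 45 + I*sqrt(470)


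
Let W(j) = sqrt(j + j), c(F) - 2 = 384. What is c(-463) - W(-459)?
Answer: 386 - 3*I*sqrt(102) ≈ 386.0 - 30.299*I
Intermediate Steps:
c(F) = 386 (c(F) = 2 + 384 = 386)
W(j) = sqrt(2)*sqrt(j) (W(j) = sqrt(2*j) = sqrt(2)*sqrt(j))
c(-463) - W(-459) = 386 - sqrt(2)*sqrt(-459) = 386 - sqrt(2)*3*I*sqrt(51) = 386 - 3*I*sqrt(102)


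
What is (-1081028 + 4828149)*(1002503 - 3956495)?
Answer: -11068965457032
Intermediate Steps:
(-1081028 + 4828149)*(1002503 - 3956495) = 3747121*(-2953992) = -11068965457032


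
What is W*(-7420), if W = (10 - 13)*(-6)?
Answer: -133560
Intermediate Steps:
W = 18 (W = -3*(-6) = 18)
W*(-7420) = 18*(-7420) = -133560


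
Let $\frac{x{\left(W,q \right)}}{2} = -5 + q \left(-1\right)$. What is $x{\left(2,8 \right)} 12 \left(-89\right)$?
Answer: $27768$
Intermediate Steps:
$x{\left(W,q \right)} = -10 - 2 q$ ($x{\left(W,q \right)} = 2 \left(-5 + q \left(-1\right)\right) = 2 \left(-5 - q\right) = -10 - 2 q$)
$x{\left(2,8 \right)} 12 \left(-89\right) = \left(-10 - 16\right) 12 \left(-89\right) = \left(-26\right) 12 \left(-89\right) = \left(-312\right) \left(-89\right) = 27768$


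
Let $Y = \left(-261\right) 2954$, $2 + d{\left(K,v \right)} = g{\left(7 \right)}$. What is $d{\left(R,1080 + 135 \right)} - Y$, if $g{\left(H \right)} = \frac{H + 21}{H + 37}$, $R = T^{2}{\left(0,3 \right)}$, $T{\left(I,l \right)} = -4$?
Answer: $\frac{8480919}{11} \approx 7.7099 \cdot 10^{5}$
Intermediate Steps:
$R = 16$ ($R = \left(-4\right)^{2} = 16$)
$g{\left(H \right)} = \frac{21 + H}{37 + H}$
$d{\left(K,v \right)} = - \frac{15}{11}$ ($d{\left(K,v \right)} = -2 + \frac{21 + 7}{37 + 7} = -2 + \frac{1}{44} \cdot 28 = -2 + \frac{7}{11} = - \frac{15}{11}$)
$Y = -770994$
$d{\left(R,1080 + 135 \right)} - Y = - \frac{15}{11} - -770994 = - \frac{15}{11} + 770994 = \frac{8480919}{11}$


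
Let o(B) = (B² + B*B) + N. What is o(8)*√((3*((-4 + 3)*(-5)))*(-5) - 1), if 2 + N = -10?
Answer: 232*I*√19 ≈ 1011.3*I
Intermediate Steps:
N = -12 (N = -2 - 10 = -12)
o(B) = -12 + 2*B² (o(B) = (B² + B*B) - 12 = (B² + B²) - 12 = 2*B² - 12 = -12 + 2*B²)
o(8)*√((3*((-4 + 3)*(-5)))*(-5) - 1) = (-12 + 2*8²)*√((3*((-4 + 3)*(-5)))*(-5) - 1) = (-12 + 2*64)*√((3*(-1*(-5)))*(-5) - 1) = (-12 + 128)*√((3*5)*(-5) - 1) = 116*√(15*(-5) - 1) = 116*√(-75 - 1) = 116*√(-76) = 116*(2*I*√19) = 232*I*√19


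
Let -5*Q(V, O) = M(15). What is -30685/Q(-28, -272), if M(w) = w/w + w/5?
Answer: 153425/4 ≈ 38356.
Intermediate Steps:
M(w) = 1 + w/5 (M(w) = 1 + w*(⅕) = 1 + w/5)
Q(V, O) = -⅘ (Q(V, O) = -(1 + (⅕)*15)/5 = -(1 + 3)/5 = -⅕*4 = -⅘)
-30685/Q(-28, -272) = -30685/(-⅘) = -30685*(-5/4) = 153425/4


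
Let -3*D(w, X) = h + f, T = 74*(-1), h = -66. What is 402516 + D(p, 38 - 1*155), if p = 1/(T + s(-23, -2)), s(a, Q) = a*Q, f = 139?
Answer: 1207475/3 ≈ 4.0249e+5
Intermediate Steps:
s(a, Q) = Q*a
T = -74
p = -1/28 (p = 1/(-74 - 2*(-23)) = 1/(-74 + 46) = 1/(-28) = -1/28 ≈ -0.035714)
D(w, X) = -73/3 (D(w, X) = -(-66 + 139)/3 = -⅓*73 = -73/3)
402516 + D(p, 38 - 1*155) = 402516 - 73/3 = 1207475/3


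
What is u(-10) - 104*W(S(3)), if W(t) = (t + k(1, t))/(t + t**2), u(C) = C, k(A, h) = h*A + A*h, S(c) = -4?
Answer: 94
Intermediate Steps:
k(A, h) = 2*A*h (k(A, h) = A*h + A*h = 2*A*h)
W(t) = 3*t/(t + t**2) (W(t) = (t + 2*1*t)/(t + t**2) = (t + 2*t)/(t + t**2) = (3*t)/(t + t**2) = 3*t/(t + t**2))
u(-10) - 104*W(S(3)) = -10 - 312/(1 - 4) = -10 - 312/(-3) = -10 - 312*(-1)/3 = -10 - 104*(-1) = -10 + 104 = 94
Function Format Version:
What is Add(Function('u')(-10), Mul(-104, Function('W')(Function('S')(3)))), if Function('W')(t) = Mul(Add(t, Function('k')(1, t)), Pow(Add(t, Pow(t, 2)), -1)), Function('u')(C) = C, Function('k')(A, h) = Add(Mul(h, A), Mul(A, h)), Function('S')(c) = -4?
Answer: 94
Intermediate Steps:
Function('k')(A, h) = Mul(2, A, h) (Function('k')(A, h) = Add(Mul(A, h), Mul(A, h)) = Mul(2, A, h))
Function('W')(t) = Mul(3, t, Pow(Add(t, Pow(t, 2)), -1)) (Function('W')(t) = Mul(Add(t, Mul(2, 1, t)), Pow(Add(t, Pow(t, 2)), -1)) = Mul(Add(t, Mul(2, t)), Pow(Add(t, Pow(t, 2)), -1)) = Mul(Mul(3, t), Pow(Add(t, Pow(t, 2)), -1)) = Mul(3, t, Pow(Add(t, Pow(t, 2)), -1)))
Add(Function('u')(-10), Mul(-104, Function('W')(Function('S')(3)))) = Add(-10, Mul(-104, Mul(3, Pow(Add(1, -4), -1)))) = Add(-10, Mul(-104, Mul(3, Pow(-3, -1)))) = Add(-10, Mul(-104, Mul(3, Rational(-1, 3)))) = Add(-10, Mul(-104, -1)) = Add(-10, 104) = 94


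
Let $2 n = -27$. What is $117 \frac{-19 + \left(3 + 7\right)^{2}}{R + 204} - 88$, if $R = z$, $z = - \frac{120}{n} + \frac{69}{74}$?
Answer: $- \frac{6219958}{142405} \approx -43.678$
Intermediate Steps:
$n = - \frac{27}{2}$ ($n = \frac{1}{2} \left(-27\right) = - \frac{27}{2} \approx -13.5$)
$z = \frac{6541}{666}$ ($z = - \frac{120}{- \frac{27}{2}} + \frac{69}{74} = \left(-120\right) \left(- \frac{2}{27}\right) + 69 \cdot \frac{1}{74} = \frac{80}{9} + \frac{69}{74} = \frac{6541}{666} \approx 9.8213$)
$R = \frac{6541}{666} \approx 9.8213$
$117 \frac{-19 + \left(3 + 7\right)^{2}}{R + 204} - 88 = 117 \frac{-19 + \left(3 + 7\right)^{2}}{\frac{6541}{666} + 204} - 88 = 117 \frac{-19 + 10^{2}}{\frac{142405}{666}} - 88 = 117 \left(-19 + 100\right) \frac{666}{142405} - 88 = 117 \cdot 81 \cdot \frac{666}{142405} - 88 = 117 \cdot \frac{53946}{142405} - 88 = \frac{6311682}{142405} - 88 = - \frac{6219958}{142405}$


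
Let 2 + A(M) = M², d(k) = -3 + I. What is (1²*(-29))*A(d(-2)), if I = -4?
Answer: -1363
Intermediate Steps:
d(k) = -7 (d(k) = -3 - 4 = -7)
A(M) = -2 + M²
(1²*(-29))*A(d(-2)) = (1²*(-29))*(-2 + (-7)²) = (1*(-29))*(-2 + 49) = -29*47 = -1363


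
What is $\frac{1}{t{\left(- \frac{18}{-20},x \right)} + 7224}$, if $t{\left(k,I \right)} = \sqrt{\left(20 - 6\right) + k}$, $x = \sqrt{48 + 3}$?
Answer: $\frac{72240}{521861611} - \frac{\sqrt{1490}}{521861611} \approx 0.00013835$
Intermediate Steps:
$x = \sqrt{51} \approx 7.1414$
$t{\left(k,I \right)} = \sqrt{14 + k}$
$\frac{1}{t{\left(- \frac{18}{-20},x \right)} + 7224} = \frac{1}{\sqrt{14 - \frac{18}{-20}} + 7224} = \frac{1}{\sqrt{14 - - \frac{9}{10}} + 7224} = \frac{1}{\sqrt{14 + \frac{9}{10}} + 7224} = \frac{1}{\sqrt{\frac{149}{10}} + 7224} = \frac{1}{\frac{\sqrt{1490}}{10} + 7224} = \frac{1}{7224 + \frac{\sqrt{1490}}{10}}$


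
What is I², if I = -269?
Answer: 72361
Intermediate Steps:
I² = (-269)² = 72361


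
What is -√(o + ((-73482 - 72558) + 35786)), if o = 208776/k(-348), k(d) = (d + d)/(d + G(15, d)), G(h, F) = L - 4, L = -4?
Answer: -I*√2915138/29 ≈ -58.875*I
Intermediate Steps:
G(h, F) = -8 (G(h, F) = -4 - 4 = -8)
k(d) = 2*d/(-8 + d) (k(d) = (d + d)/(d - 8) = (2*d)/(-8 + d) = 2*d/(-8 + d))
o = 3096844/29 (o = 208776/((2*(-348)/(-8 - 348))) = 208776/((2*(-348)/(-356))) = 208776/((2*(-348)*(-1/356))) = 208776/(174/89) = 208776*(89/174) = 3096844/29 ≈ 1.0679e+5)
-√(o + ((-73482 - 72558) + 35786)) = -√(3096844/29 + ((-73482 - 72558) + 35786)) = -√(3096844/29 + (-146040 + 35786)) = -√(3096844/29 - 110254) = -√(-100522/29) = -I*√2915138/29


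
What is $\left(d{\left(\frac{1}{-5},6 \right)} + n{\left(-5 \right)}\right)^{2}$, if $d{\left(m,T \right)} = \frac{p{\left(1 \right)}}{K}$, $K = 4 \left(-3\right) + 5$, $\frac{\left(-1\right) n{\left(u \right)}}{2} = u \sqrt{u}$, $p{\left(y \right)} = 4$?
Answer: $- \frac{24484}{49} - \frac{80 i \sqrt{5}}{7} \approx -499.67 - 25.555 i$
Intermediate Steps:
$n{\left(u \right)} = - 2 u^{\frac{3}{2}}$ ($n{\left(u \right)} = - 2 u \sqrt{u} = - 2 u^{\frac{3}{2}}$)
$K = -7$ ($K = -12 + 5 = -7$)
$d{\left(m,T \right)} = - \frac{4}{7}$ ($d{\left(m,T \right)} = \frac{4}{-7} = 4 \left(- \frac{1}{7}\right) = - \frac{4}{7}$)
$\left(d{\left(\frac{1}{-5},6 \right)} + n{\left(-5 \right)}\right)^{2} = \left(- \frac{4}{7} - 2 \left(-5\right)^{\frac{3}{2}}\right)^{2} = \left(- \frac{4}{7} - 2 \left(- 5 i \sqrt{5}\right)\right)^{2} = \left(- \frac{4}{7} + 10 i \sqrt{5}\right)^{2}$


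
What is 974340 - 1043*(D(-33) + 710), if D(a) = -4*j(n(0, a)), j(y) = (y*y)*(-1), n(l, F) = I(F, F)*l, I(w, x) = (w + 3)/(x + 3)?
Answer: 233810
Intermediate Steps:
I(w, x) = (3 + w)/(3 + x)
n(l, F) = l (n(l, F) = ((3 + F)/(3 + F))*l = 1*l = l)
j(y) = -y² (j(y) = y²*(-1) = -y²)
D(a) = 0 (D(a) = -(-4)*0² = -(-4)*0 = -4*0 = 0)
974340 - 1043*(D(-33) + 710) = 974340 - 1043*(0 + 710) = 974340 - 1043*710 = 974340 - 740530 = 233810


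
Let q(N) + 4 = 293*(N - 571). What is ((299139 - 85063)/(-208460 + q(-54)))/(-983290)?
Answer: 107038/192522773905 ≈ 5.5598e-7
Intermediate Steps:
q(N) = -167307 + 293*N (q(N) = -4 + 293*(N - 571) = -4 + 293*(-571 + N) = -4 + (-167303 + 293*N) = -167307 + 293*N)
((299139 - 85063)/(-208460 + q(-54)))/(-983290) = ((299139 - 85063)/(-208460 + (-167307 + 293*(-54))))/(-983290) = (214076/(-208460 + (-167307 - 15822)))*(-1/983290) = (214076/(-208460 - 183129))*(-1/983290) = (214076/(-391589))*(-1/983290) = (214076*(-1/391589))*(-1/983290) = -214076/391589*(-1/983290) = 107038/192522773905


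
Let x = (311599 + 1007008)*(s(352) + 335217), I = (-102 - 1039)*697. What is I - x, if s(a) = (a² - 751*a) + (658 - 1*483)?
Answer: -257055318285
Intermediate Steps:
s(a) = 175 + a² - 751*a (s(a) = (a² - 751*a) + (658 - 483) = (a² - 751*a) + 175 = 175 + a² - 751*a)
I = -795277 (I = -1141*697 = -795277)
x = 257054523008 (x = (311599 + 1007008)*((175 + 352² - 751*352) + 335217) = 1318607*((175 + 123904 - 264352) + 335217) = 1318607*(-140273 + 335217) = 1318607*194944 = 257054523008)
I - x = -795277 - 1*257054523008 = -795277 - 257054523008 = -257055318285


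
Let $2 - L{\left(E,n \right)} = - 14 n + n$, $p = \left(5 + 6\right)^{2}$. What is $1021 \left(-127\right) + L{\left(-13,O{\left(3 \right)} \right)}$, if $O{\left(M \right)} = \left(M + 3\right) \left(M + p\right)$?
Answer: $-119993$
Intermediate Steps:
$p = 121$ ($p = 11^{2} = 121$)
$O{\left(M \right)} = \left(3 + M\right) \left(121 + M\right)$ ($O{\left(M \right)} = \left(M + 3\right) \left(M + 121\right) = \left(3 + M\right) \left(121 + M\right)$)
$L{\left(E,n \right)} = 2 + 13 n$ ($L{\left(E,n \right)} = 2 - \left(- 14 n + n\right) = 2 - - 13 n = 2 + 13 n$)
$1021 \left(-127\right) + L{\left(-13,O{\left(3 \right)} \right)} = 1021 \left(-127\right) + \left(2 + 13 \left(363 + 3^{2} + 124 \cdot 3\right)\right) = -129667 + \left(2 + 13 \left(363 + 9 + 372\right)\right) = -129667 + \left(2 + 13 \cdot 744\right) = -129667 + \left(2 + 9672\right) = -129667 + 9674 = -119993$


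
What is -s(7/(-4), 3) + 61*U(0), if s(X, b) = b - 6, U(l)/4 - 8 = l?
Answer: 1955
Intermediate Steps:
U(l) = 32 + 4*l
s(X, b) = -6 + b
-s(7/(-4), 3) + 61*U(0) = -(-6 + 3) + 61*(32 + 4*0) = -1*(-3) + 61*(32 + 0) = 3 + 61*32 = 3 + 1952 = 1955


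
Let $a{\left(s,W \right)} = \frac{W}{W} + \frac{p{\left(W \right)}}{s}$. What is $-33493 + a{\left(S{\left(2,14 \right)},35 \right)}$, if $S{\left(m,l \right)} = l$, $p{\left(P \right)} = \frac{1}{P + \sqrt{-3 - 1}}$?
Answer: $- \frac{82323331}{2458} - \frac{i}{8603} \approx -33492.0 - 0.00011624 i$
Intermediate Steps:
$p{\left(P \right)} = \frac{1}{P + 2 i}$ ($p{\left(P \right)} = \frac{1}{P + \sqrt{-4}} = \frac{1}{P + 2 i}$)
$a{\left(s,W \right)} = 1 + \frac{1}{s \left(W + 2 i\right)}$ ($a{\left(s,W \right)} = \frac{W}{W} + \frac{1}{\left(W + 2 i\right) s} = 1 + \frac{1}{s \left(W + 2 i\right)}$)
$-33493 + a{\left(S{\left(2,14 \right)},35 \right)} = -33493 + \frac{1 + 14 \left(35 + 2 i\right)}{14 \left(35 + 2 i\right)} = -33493 + \frac{\frac{35 - 2 i}{1229} \left(1 + \left(490 + 28 i\right)\right)}{14} = -33493 + \frac{\frac{35 - 2 i}{1229} \left(491 + 28 i\right)}{14} = -33493 + \frac{\left(35 - 2 i\right) \left(491 + 28 i\right)}{17206}$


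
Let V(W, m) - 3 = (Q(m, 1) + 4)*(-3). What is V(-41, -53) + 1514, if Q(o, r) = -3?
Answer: 1514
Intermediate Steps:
V(W, m) = 0 (V(W, m) = 3 + (-3 + 4)*(-3) = 3 + 1*(-3) = 3 - 3 = 0)
V(-41, -53) + 1514 = 0 + 1514 = 1514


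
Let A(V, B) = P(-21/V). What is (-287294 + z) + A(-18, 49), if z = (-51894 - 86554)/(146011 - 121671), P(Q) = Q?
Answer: -10489269017/36510 ≈ -2.8730e+5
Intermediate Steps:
A(V, B) = -21/V
z = -34612/6085 (z = -138448/24340 = -138448*1/24340 = -34612/6085 ≈ -5.6881)
(-287294 + z) + A(-18, 49) = (-287294 - 34612/6085) - 21/(-18) = -1748218602/6085 - 21*(-1/18) = -1748218602/6085 + 7/6 = -10489269017/36510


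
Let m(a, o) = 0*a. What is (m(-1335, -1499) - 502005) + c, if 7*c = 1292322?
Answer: -2221713/7 ≈ -3.1739e+5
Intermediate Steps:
c = 1292322/7 (c = (⅐)*1292322 = 1292322/7 ≈ 1.8462e+5)
m(a, o) = 0
(m(-1335, -1499) - 502005) + c = (0 - 502005) + 1292322/7 = -502005 + 1292322/7 = -2221713/7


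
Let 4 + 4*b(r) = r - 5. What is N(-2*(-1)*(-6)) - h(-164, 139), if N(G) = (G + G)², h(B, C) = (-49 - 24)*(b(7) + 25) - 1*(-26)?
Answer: 4677/2 ≈ 2338.5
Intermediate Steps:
b(r) = -9/4 + r/4 (b(r) = -1 + (r - 5)/4 = -1 + (-5 + r)/4 = -1 + (-5/4 + r/4) = -9/4 + r/4)
h(B, C) = -3525/2 (h(B, C) = (-49 - 24)*((-9/4 + (¼)*7) + 25) - 1*(-26) = -73*((-9/4 + 7/4) + 25) + 26 = -73*(-½ + 25) + 26 = -73*49/2 + 26 = -3577/2 + 26 = -3525/2)
N(G) = 4*G² (N(G) = (2*G)² = 4*G²)
N(-2*(-1)*(-6)) - h(-164, 139) = 4*(-2*(-1)*(-6))² - 1*(-3525/2) = 4*(2*(-6))² + 3525/2 = 4*(-12)² + 3525/2 = 4*144 + 3525/2 = 576 + 3525/2 = 4677/2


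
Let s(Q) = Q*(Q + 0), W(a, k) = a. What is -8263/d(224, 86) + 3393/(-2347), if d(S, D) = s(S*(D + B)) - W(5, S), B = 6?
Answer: -1440991406248/996746629673 ≈ -1.4457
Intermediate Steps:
s(Q) = Q² (s(Q) = Q*Q = Q²)
d(S, D) = -5 + S²*(6 + D)² (d(S, D) = (S*(D + 6))² - 1*5 = (S*(6 + D))² - 5 = S²*(6 + D)² - 5 = -5 + S²*(6 + D)²)
-8263/d(224, 86) + 3393/(-2347) = -8263/(-5 + 224²*(6 + 86)²) + 3393/(-2347) = -8263/(-5 + 50176*92²) + 3393*(-1/2347) = -8263/(-5 + 50176*8464) - 3393/2347 = -8263/(-5 + 424689664) - 3393/2347 = -8263/424689659 - 3393/2347 = -1440991406248/996746629673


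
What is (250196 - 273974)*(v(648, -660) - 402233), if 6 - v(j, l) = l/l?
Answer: 9564177384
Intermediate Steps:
v(j, l) = 5 (v(j, l) = 6 - l/l = 6 - 1*1 = 6 - 1 = 5)
(250196 - 273974)*(v(648, -660) - 402233) = (250196 - 273974)*(5 - 402233) = -23778*(-402228) = 9564177384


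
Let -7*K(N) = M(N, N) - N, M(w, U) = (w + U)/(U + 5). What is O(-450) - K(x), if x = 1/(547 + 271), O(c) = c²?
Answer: 4743575862545/23425066 ≈ 2.0250e+5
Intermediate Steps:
M(w, U) = (U + w)/(5 + U)
x = 1/818 ≈ 0.0012225
K(N) = N/7 - 2*N/(7*(5 + N)) (K(N) = -((N + N)/(5 + N) - N)/7 = -((2*N)/(5 + N) - N)/7 = -(2*N/(5 + N) - N)/7 = -(-N + 2*N/(5 + N))/7 = N/7 - 2*N/(7*(5 + N)))
O(-450) - K(x) = (-450)² - (3 + 1/818)/(7*818*(5 + 1/818)) = 202500 - 2455/(7*818*4091/818*818) = 202500 - 818*2455/(7*818*4091*818) = 202500 - 1*2455/23425066 = 202500 - 2455/23425066 = 4743575862545/23425066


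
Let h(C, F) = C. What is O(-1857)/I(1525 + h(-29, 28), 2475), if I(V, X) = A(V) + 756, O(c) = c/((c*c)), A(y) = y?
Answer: -1/4181964 ≈ -2.3912e-7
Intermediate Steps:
O(c) = 1/c (O(c) = c/(c**2) = c/c**2 = 1/c)
I(V, X) = 756 + V (I(V, X) = V + 756 = 756 + V)
O(-1857)/I(1525 + h(-29, 28), 2475) = 1/((-1857)*(756 + (1525 - 29))) = -1/(1857*(756 + 1496)) = -1/1857/2252 = -1/1857*1/2252 = -1/4181964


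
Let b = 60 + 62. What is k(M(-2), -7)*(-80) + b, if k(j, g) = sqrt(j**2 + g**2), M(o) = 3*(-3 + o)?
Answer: 122 - 80*sqrt(274) ≈ -1202.2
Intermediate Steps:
b = 122
M(o) = -9 + 3*o
k(j, g) = sqrt(g**2 + j**2)
k(M(-2), -7)*(-80) + b = sqrt((-7)**2 + (-9 + 3*(-2))**2)*(-80) + 122 = sqrt(49 + (-9 - 6)**2)*(-80) + 122 = sqrt(49 + (-15)**2)*(-80) + 122 = sqrt(49 + 225)*(-80) + 122 = sqrt(274)*(-80) + 122 = -80*sqrt(274) + 122 = 122 - 80*sqrt(274)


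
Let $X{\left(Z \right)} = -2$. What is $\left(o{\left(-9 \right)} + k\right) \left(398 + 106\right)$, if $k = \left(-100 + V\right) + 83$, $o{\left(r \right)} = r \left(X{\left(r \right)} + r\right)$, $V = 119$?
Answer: $101304$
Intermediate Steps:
$o{\left(r \right)} = r \left(-2 + r\right)$
$k = 102$ ($k = \left(-100 + 119\right) + 83 = 19 + 83 = 102$)
$\left(o{\left(-9 \right)} + k\right) \left(398 + 106\right) = \left(- 9 \left(-2 - 9\right) + 102\right) \left(398 + 106\right) = \left(\left(-9\right) \left(-11\right) + 102\right) 504 = \left(99 + 102\right) 504 = 201 \cdot 504 = 101304$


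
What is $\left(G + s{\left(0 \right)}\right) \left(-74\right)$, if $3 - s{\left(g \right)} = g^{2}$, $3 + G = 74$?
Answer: $-5476$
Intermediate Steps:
$G = 71$ ($G = -3 + 74 = 71$)
$s{\left(g \right)} = 3 - g^{2}$
$\left(G + s{\left(0 \right)}\right) \left(-74\right) = \left(71 + \left(3 - 0^{2}\right)\right) \left(-74\right) = \left(71 + \left(3 - 0\right)\right) \left(-74\right) = \left(71 + \left(3 + 0\right)\right) \left(-74\right) = \left(71 + 3\right) \left(-74\right) = 74 \left(-74\right) = -5476$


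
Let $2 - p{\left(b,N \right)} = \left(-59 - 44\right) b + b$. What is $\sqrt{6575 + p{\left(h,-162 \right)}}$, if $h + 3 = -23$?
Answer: $5 \sqrt{157} \approx 62.65$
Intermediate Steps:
$h = -26$ ($h = -3 - 23 = -26$)
$p{\left(b,N \right)} = 2 + 102 b$ ($p{\left(b,N \right)} = 2 - \left(\left(-59 - 44\right) b + b\right) = 2 - \left(- 103 b + b\right) = 2 - - 102 b = 2 + 102 b$)
$\sqrt{6575 + p{\left(h,-162 \right)}} = \sqrt{6575 + \left(2 + 102 \left(-26\right)\right)} = \sqrt{6575 + \left(2 - 2652\right)} = \sqrt{6575 - 2650} = \sqrt{3925} = 5 \sqrt{157}$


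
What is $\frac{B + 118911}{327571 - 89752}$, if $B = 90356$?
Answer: $\frac{209267}{237819} \approx 0.87994$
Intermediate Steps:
$\frac{B + 118911}{327571 - 89752} = \frac{90356 + 118911}{327571 - 89752} = \frac{209267}{237819}$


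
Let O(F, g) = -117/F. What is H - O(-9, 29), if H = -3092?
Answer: -3105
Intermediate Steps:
H - O(-9, 29) = -3092 - (-117)/(-9) = -3092 - (-117)*(-1)/9 = -3092 - 1*13 = -3092 - 13 = -3105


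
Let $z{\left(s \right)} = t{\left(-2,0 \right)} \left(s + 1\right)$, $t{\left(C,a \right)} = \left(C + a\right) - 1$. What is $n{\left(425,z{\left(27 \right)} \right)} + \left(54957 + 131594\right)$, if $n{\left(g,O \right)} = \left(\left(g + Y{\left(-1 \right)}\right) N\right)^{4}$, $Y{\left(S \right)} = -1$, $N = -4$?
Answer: $8273769191607$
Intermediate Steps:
$t{\left(C,a \right)} = -1 + C + a$
$z{\left(s \right)} = -3 - 3 s$ ($z{\left(s \right)} = \left(-1 - 2 + 0\right) \left(s + 1\right) = - 3 \left(1 + s\right) = -3 - 3 s$)
$n{\left(g,O \right)} = \left(4 - 4 g\right)^{4}$ ($n{\left(g,O \right)} = \left(\left(g - 1\right) \left(-4\right)\right)^{4} = \left(\left(-1 + g\right) \left(-4\right)\right)^{4} = \left(4 - 4 g\right)^{4}$)
$n{\left(425,z{\left(27 \right)} \right)} + \left(54957 + 131594\right) = 256 \left(-1 + 425\right)^{4} + \left(54957 + 131594\right) = 256 \cdot 424^{4} + 186551 = 256 \cdot 32319410176 + 186551 = 8273769005056 + 186551 = 8273769191607$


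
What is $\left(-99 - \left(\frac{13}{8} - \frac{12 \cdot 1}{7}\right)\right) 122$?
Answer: $- \frac{337879}{28} \approx -12067.0$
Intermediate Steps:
$\left(-99 - \left(\frac{13}{8} - \frac{12 \cdot 1}{7}\right)\right) 122 = \left(-99 + \left(12 \cdot \frac{1}{7} - \frac{13}{8}\right)\right) 122 = \left(-99 + \left(\frac{12}{7} - \frac{13}{8}\right)\right) 122 = \left(-99 + \frac{5}{56}\right) 122 = \left(- \frac{5539}{56}\right) 122 = - \frac{337879}{28}$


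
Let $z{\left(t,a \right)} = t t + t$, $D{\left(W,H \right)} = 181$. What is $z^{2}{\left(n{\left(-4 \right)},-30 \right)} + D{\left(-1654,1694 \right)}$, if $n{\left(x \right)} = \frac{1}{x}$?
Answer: $\frac{46345}{256} \approx 181.04$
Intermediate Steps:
$z{\left(t,a \right)} = t + t^{2}$ ($z{\left(t,a \right)} = t^{2} + t = t + t^{2}$)
$z^{2}{\left(n{\left(-4 \right)},-30 \right)} + D{\left(-1654,1694 \right)} = \left(\frac{1 + \frac{1}{-4}}{-4}\right)^{2} + 181 = \left(- \frac{1 - \frac{1}{4}}{4}\right)^{2} + 181 = \left(\left(- \frac{1}{4}\right) \frac{3}{4}\right)^{2} + 181 = \left(- \frac{3}{16}\right)^{2} + 181 = \frac{9}{256} + 181 = \frac{46345}{256}$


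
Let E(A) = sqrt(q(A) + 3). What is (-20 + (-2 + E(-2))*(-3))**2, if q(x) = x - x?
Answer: 223 + 84*sqrt(3) ≈ 368.49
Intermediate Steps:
q(x) = 0
E(A) = sqrt(3) (E(A) = sqrt(0 + 3) = sqrt(3))
(-20 + (-2 + E(-2))*(-3))**2 = (-20 + (-2 + sqrt(3))*(-3))**2 = (-20 + (6 - 3*sqrt(3)))**2 = (-14 - 3*sqrt(3))**2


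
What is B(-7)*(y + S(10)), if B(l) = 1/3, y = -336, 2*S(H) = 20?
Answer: -326/3 ≈ -108.67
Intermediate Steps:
S(H) = 10 (S(H) = (½)*20 = 10)
B(l) = ⅓
B(-7)*(y + S(10)) = (-336 + 10)/3 = (⅓)*(-326) = -326/3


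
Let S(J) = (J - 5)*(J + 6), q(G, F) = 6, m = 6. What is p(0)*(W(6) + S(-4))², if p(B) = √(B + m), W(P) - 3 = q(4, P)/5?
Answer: 4761*√6/25 ≈ 466.48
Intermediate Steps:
S(J) = (-5 + J)*(6 + J)
W(P) = 21/5 (W(P) = 3 + 6/5 = 21/5)
p(B) = √(6 + B) (p(B) = √(B + 6) = √(6 + B))
p(0)*(W(6) + S(-4))² = √(6 + 0)*(21/5 + (-30 - 4 + (-4)²))² = √6*(21/5 + (-30 - 4 + 16))² = √6*(21/5 - 18)² = √6*(-69/5)² = √6*(4761/25) = 4761*√6/25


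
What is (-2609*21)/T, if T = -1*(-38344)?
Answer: -54789/38344 ≈ -1.4289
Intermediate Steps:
T = 38344
(-2609*21)/T = -2609*21/38344 = -54789*1/38344 = -54789/38344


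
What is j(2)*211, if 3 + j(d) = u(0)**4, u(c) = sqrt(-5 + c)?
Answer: 4642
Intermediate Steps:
j(d) = 22 (j(d) = -3 + (sqrt(-5 + 0))**4 = -3 + (sqrt(-5))**4 = -3 + (I*sqrt(5))**4 = -3 + 25 = 22)
j(2)*211 = 22*211 = 4642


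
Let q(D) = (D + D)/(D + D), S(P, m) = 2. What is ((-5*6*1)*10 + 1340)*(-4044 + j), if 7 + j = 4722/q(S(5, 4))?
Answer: 697840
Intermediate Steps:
q(D) = 1 (q(D) = (2*D)/((2*D)) = (2*D)*(1/(2*D)) = 1)
j = 4715 (j = -7 + 4722/1 = -7 + 4722*1 = -7 + 4722 = 4715)
((-5*6*1)*10 + 1340)*(-4044 + j) = ((-5*6*1)*10 + 1340)*(-4044 + 4715) = (-30*1*10 + 1340)*671 = (-30*10 + 1340)*671 = (-300 + 1340)*671 = 1040*671 = 697840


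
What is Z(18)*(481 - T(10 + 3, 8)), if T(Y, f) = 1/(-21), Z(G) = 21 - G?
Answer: 10102/7 ≈ 1443.1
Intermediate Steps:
T(Y, f) = -1/21
Z(18)*(481 - T(10 + 3, 8)) = (21 - 1*18)*(481 - 1*(-1/21)) = (21 - 18)*(481 + 1/21) = 3*(10102/21) = 10102/7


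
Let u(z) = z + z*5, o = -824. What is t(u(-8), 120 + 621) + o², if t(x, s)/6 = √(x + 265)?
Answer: 678976 + 6*√217 ≈ 6.7906e+5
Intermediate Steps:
u(z) = 6*z (u(z) = z + 5*z = 6*z)
t(x, s) = 6*√(265 + x) (t(x, s) = 6*√(x + 265) = 6*√(265 + x))
t(u(-8), 120 + 621) + o² = 6*√(265 + 6*(-8)) + (-824)² = 6*√(265 - 48) + 678976 = 6*√217 + 678976 = 678976 + 6*√217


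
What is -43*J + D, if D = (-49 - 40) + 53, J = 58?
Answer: -2530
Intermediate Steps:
D = -36 (D = -89 + 53 = -36)
-43*J + D = -43*58 - 36 = -2494 - 36 = -2530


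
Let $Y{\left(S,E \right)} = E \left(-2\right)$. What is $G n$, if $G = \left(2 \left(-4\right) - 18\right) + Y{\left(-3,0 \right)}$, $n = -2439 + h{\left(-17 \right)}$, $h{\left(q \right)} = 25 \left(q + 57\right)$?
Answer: $37414$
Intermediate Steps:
$Y{\left(S,E \right)} = - 2 E$
$h{\left(q \right)} = 1425 + 25 q$ ($h{\left(q \right)} = 25 \left(57 + q\right) = 1425 + 25 q$)
$n = -1439$ ($n = -2439 + \left(1425 + 25 \left(-17\right)\right) = -2439 + \left(1425 - 425\right) = -2439 + 1000 = -1439$)
$G = -26$ ($G = \left(2 \left(-4\right) - 18\right) - 0 = \left(-8 - 18\right) + 0 = -26 + 0 = -26$)
$G n = \left(-26\right) \left(-1439\right) = 37414$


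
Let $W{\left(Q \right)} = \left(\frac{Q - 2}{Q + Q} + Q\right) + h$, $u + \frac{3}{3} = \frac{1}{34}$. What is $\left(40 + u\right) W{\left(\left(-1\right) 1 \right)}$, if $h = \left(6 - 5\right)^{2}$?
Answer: $\frac{3981}{68} \approx 58.544$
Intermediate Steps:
$u = - \frac{33}{34}$ ($u = -1 + \frac{1}{34} = - \frac{33}{34} \approx -0.97059$)
$h = 1$ ($h = 1^{2} = 1$)
$W{\left(Q \right)} = 1 + Q + \frac{-2 + Q}{2 Q}$ ($W{\left(Q \right)} = \left(\frac{Q - 2}{Q + Q} + Q\right) + 1 = \left(\frac{-2 + Q}{2 Q} + Q\right) + 1 = \left(Q + \frac{-2 + Q}{2 Q}\right) + 1 = 1 + Q + \frac{-2 + Q}{2 Q}$)
$\left(40 + u\right) W{\left(\left(-1\right) 1 \right)} = \left(40 - \frac{33}{34}\right) \left(\frac{3}{2} - 1 - \frac{1}{\left(-1\right) 1}\right) = \frac{1327 \left(\frac{3}{2} - 1 - \frac{1}{-1}\right)}{34} = \frac{1327 \left(\frac{3}{2} - 1 - -1\right)}{34} = \frac{1327 \left(\frac{3}{2} - 1 + 1\right)}{34} = \frac{1327}{34} \cdot \frac{3}{2} = \frac{3981}{68}$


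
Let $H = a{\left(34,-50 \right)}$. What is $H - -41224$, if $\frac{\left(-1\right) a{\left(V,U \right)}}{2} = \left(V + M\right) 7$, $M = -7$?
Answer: $40846$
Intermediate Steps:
$a{\left(V,U \right)} = 98 - 14 V$ ($a{\left(V,U \right)} = - 2 \left(V - 7\right) 7 = - 2 \left(-7 + V\right) 7 = - 2 \left(-49 + 7 V\right) = 98 - 14 V$)
$H = -378$ ($H = 98 - 476 = -378$)
$H - -41224 = -378 - -41224 = -378 + 41224 = 40846$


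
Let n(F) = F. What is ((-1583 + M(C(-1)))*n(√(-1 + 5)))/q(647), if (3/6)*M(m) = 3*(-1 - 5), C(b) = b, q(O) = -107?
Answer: 3238/107 ≈ 30.262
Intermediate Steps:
M(m) = -36 (M(m) = 2*(3*(-1 - 5)) = 2*(3*(-6)) = 2*(-18) = -36)
((-1583 + M(C(-1)))*n(√(-1 + 5)))/q(647) = ((-1583 - 36)*√(-1 + 5))/(-107) = -1619*√4*(-1/107) = -1619*2*(-1/107) = -3238*(-1/107) = 3238/107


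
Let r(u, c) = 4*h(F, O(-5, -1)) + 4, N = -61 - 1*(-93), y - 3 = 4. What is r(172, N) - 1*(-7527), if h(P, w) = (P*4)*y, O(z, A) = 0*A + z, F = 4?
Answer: 7979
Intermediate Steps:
y = 7 (y = 3 + 4 = 7)
O(z, A) = z (O(z, A) = 0 + z = z)
N = 32 (N = -61 + 93 = 32)
h(P, w) = 28*P (h(P, w) = (P*4)*7 = (4*P)*7 = 28*P)
r(u, c) = 452 (r(u, c) = 4*(28*4) + 4 = 4*112 + 4 = 448 + 4 = 452)
r(172, N) - 1*(-7527) = 452 - 1*(-7527) = 452 + 7527 = 7979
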